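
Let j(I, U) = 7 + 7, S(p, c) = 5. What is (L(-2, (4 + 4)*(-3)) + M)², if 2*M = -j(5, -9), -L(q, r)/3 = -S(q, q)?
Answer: 64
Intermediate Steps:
j(I, U) = 14
L(q, r) = 15 (L(q, r) = -(-3)*5 = -3*(-5) = 15)
M = -7 (M = (-1*14)/2 = (½)*(-14) = -7)
(L(-2, (4 + 4)*(-3)) + M)² = (15 - 7)² = 8² = 64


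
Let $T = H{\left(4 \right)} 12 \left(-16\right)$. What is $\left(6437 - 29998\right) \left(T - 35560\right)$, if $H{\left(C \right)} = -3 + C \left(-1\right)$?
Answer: $806163176$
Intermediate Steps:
$H{\left(C \right)} = -3 - C$
$T = 1344$ ($T = \left(-3 - 4\right) 12 \left(-16\right) = \left(-7\right) 12 \left(-16\right) = \left(-84\right) \left(-16\right) = 1344$)
$\left(6437 - 29998\right) \left(T - 35560\right) = \left(6437 - 29998\right) \left(1344 - 35560\right) = \left(-23561\right) \left(-34216\right) = 806163176$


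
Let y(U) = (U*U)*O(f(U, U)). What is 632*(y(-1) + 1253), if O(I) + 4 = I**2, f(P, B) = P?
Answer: 790000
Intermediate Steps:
O(I) = -4 + I**2
y(U) = U**2*(-4 + U**2) (y(U) = (U*U)*(-4 + U**2) = U**2*(-4 + U**2))
632*(y(-1) + 1253) = 632*((-1)**2*(-4 + (-1)**2) + 1253) = 632*(1*(-4 + 1) + 1253) = 632*(1*(-3) + 1253) = 632*(-3 + 1253) = 632*1250 = 790000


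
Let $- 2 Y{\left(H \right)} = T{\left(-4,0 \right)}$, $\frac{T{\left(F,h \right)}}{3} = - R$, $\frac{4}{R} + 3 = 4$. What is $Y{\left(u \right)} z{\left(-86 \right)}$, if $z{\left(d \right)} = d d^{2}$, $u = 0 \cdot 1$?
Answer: $-3816336$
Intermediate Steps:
$R = 4$ ($R = \frac{4}{-3 + 4} = \frac{4}{1} = 4 \cdot 1 = 4$)
$u = 0$
$T{\left(F,h \right)} = -12$ ($T{\left(F,h \right)} = 3 \left(\left(-1\right) 4\right) = 3 \left(-4\right) = -12$)
$Y{\left(H \right)} = 6$ ($Y{\left(H \right)} = \left(- \frac{1}{2}\right) \left(-12\right) = 6$)
$z{\left(d \right)} = d^{3}$
$Y{\left(u \right)} z{\left(-86 \right)} = 6 \left(-86\right)^{3} = 6 \left(-636056\right) = -3816336$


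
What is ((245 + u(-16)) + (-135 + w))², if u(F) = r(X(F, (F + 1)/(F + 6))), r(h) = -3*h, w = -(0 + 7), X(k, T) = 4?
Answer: 8281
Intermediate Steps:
w = -7 (w = -1*7 = -7)
u(F) = -12 (u(F) = -3*4 = -12)
((245 + u(-16)) + (-135 + w))² = ((245 - 12) + (-135 - 7))² = (233 - 142)² = 91² = 8281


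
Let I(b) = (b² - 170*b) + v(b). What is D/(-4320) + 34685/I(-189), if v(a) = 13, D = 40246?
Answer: -161338459/18323280 ≈ -8.8051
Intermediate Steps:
I(b) = 13 + b² - 170*b (I(b) = (b² - 170*b) + 13 = 13 + b² - 170*b)
D/(-4320) + 34685/I(-189) = 40246/(-4320) + 34685/(13 + (-189)² - 170*(-189)) = 40246*(-1/4320) + 34685/(13 + 35721 + 32130) = -20123/2160 + 34685/67864 = -161338459/18323280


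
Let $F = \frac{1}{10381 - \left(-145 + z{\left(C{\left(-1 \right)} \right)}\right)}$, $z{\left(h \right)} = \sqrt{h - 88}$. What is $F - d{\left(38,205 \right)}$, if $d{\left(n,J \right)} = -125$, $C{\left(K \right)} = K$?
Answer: $\frac{13849606151}{110796765} + \frac{i \sqrt{89}}{110796765} \approx 125.0 + 8.5147 \cdot 10^{-8} i$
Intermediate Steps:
$z{\left(h \right)} = \sqrt{-88 + h}$
$F = \frac{1}{10526 - i \sqrt{89}}$ ($F = \frac{1}{10381 + \left(145 - \sqrt{-88 - 1}\right)} = \frac{1}{10381 + \left(145 - \sqrt{-89}\right)} = \frac{1}{10381 + \left(145 - i \sqrt{89}\right)} = \frac{1}{10526 - i \sqrt{89}} \approx 9.5003 \cdot 10^{-5} + 8.51 \cdot 10^{-8} i$)
$F - d{\left(38,205 \right)} = \left(\frac{10526}{110796765} + \frac{i \sqrt{89}}{110796765}\right) - -125 = \left(\frac{10526}{110796765} + \frac{i \sqrt{89}}{110796765}\right) + 125 = \frac{13849606151}{110796765} + \frac{i \sqrt{89}}{110796765}$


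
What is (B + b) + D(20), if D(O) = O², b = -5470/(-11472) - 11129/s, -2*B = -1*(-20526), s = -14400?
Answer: -33940199969/3441600 ≈ -9861.8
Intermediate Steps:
B = -10263 (B = -(-1)*(-20526)/2 = -½*20526 = -10263)
b = 4300831/3441600 (b = -5470/(-11472) - 11129/(-14400) = -5470*(-1/11472) - 11129*(-1/14400) = 2735/5736 + 11129/14400 = 4300831/3441600 ≈ 1.2497)
(B + b) + D(20) = (-10263 + 4300831/3441600) + 20² = -35316839969/3441600 + 400 = -33940199969/3441600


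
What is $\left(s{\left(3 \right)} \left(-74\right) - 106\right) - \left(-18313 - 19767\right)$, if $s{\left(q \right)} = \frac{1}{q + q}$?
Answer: $\frac{113885}{3} \approx 37962.0$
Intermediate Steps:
$s{\left(q \right)} = \frac{1}{2 q}$
$\left(s{\left(3 \right)} \left(-74\right) - 106\right) - \left(-18313 - 19767\right) = \left(\frac{1}{2 \cdot 3} \left(-74\right) - 106\right) - \left(-18313 - 19767\right) = \left(\frac{1}{2} \cdot \frac{1}{3} \left(-74\right) - 106\right) - \left(-18313 - 19767\right) = \left(\frac{1}{6} \left(-74\right) - 106\right) - -38080 = \left(- \frac{37}{3} - 106\right) + 38080 = - \frac{355}{3} + 38080 = \frac{113885}{3}$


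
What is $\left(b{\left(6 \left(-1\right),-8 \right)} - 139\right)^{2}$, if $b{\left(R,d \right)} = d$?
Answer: $21609$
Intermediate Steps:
$\left(b{\left(6 \left(-1\right),-8 \right)} - 139\right)^{2} = \left(-8 - 139\right)^{2} = \left(-147\right)^{2} = 21609$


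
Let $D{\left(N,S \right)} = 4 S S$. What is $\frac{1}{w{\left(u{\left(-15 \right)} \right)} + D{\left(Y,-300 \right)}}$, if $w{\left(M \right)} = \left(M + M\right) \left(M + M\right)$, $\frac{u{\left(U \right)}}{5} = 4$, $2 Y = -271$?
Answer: $\frac{1}{361600} \approx 2.7655 \cdot 10^{-6}$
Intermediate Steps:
$Y = - \frac{271}{2}$ ($Y = \frac{1}{2} \left(-271\right) = - \frac{271}{2} \approx -135.5$)
$D{\left(N,S \right)} = 4 S^{2}$
$u{\left(U \right)} = 20$ ($u{\left(U \right)} = 5 \cdot 4 = 20$)
$w{\left(M \right)} = 4 M^{2}$ ($w{\left(M \right)} = 2 M 2 M = 4 M^{2}$)
$\frac{1}{w{\left(u{\left(-15 \right)} \right)} + D{\left(Y,-300 \right)}} = \frac{1}{4 \cdot 20^{2} + 4 \left(-300\right)^{2}} = \frac{1}{4 \cdot 400 + 4 \cdot 90000} = \frac{1}{1600 + 360000} = \frac{1}{361600}$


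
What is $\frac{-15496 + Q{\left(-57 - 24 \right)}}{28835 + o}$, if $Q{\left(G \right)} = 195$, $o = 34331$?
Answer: $- \frac{15301}{63166} \approx -0.24223$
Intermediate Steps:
$\frac{-15496 + Q{\left(-57 - 24 \right)}}{28835 + o} = \frac{-15496 + 195}{28835 + 34331} = - \frac{15301}{63166}$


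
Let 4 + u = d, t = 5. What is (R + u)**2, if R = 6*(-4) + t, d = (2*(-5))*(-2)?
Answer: 9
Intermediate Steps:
d = 20 (d = -10*(-2) = 20)
R = -19 (R = 6*(-4) + 5 = -24 + 5 = -19)
u = 16 (u = -4 + 20 = 16)
(R + u)**2 = (-19 + 16)**2 = (-3)**2 = 9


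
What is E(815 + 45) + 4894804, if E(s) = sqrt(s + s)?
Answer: 4894804 + 2*sqrt(430) ≈ 4.8948e+6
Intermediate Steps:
E(s) = sqrt(2)*sqrt(s) (E(s) = sqrt(2*s) = sqrt(2)*sqrt(s))
E(815 + 45) + 4894804 = sqrt(2)*sqrt(815 + 45) + 4894804 = sqrt(2)*sqrt(860) + 4894804 = sqrt(2)*(2*sqrt(215)) + 4894804 = 2*sqrt(430) + 4894804 = 4894804 + 2*sqrt(430)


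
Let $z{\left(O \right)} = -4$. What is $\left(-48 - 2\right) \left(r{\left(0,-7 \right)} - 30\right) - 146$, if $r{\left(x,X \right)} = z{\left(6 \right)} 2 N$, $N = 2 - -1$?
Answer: $2554$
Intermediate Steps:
$N = 3$ ($N = 2 + 1 = 3$)
$r{\left(x,X \right)} = -24$ ($r{\left(x,X \right)} = \left(-4\right) 2 \cdot 3 = \left(-8\right) 3 = -24$)
$\left(-48 - 2\right) \left(r{\left(0,-7 \right)} - 30\right) - 146 = \left(-48 - 2\right) \left(-24 - 30\right) - 146 = \left(-50\right) \left(-54\right) - 146 = 2700 - 146 = 2554$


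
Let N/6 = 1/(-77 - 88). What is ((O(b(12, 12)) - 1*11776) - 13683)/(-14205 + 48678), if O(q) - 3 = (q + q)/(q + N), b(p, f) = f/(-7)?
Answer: -8578012/11617401 ≈ -0.73838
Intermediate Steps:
N = -2/55 (N = 6/(-77 - 88) = 6/(-165) = 6*(-1/165) = -2/55 ≈ -0.036364)
b(p, f) = -f/7 (b(p, f) = f*(-1/7) = -f/7)
O(q) = 3 + 2*q/(-2/55 + q) (O(q) = 3 + (q + q)/(q - 2/55) = 3 + (2*q)/(-2/55 + q) = 3 + 2*q/(-2/55 + q))
((O(b(12, 12)) - 1*11776) - 13683)/(-14205 + 48678) = (((-6 + 275*(-1/7*12))/(-2 + 55*(-1/7*12)) - 1*11776) - 13683)/(-14205 + 48678) = (((-6 + 275*(-12/7))/(-2 + 55*(-12/7)) - 11776) - 13683)/34473 = (((-6 - 3300/7)/(-2 - 660/7) - 11776) - 13683)*(1/34473) = ((-3342/7/(-674/7) - 11776) - 13683)*(1/34473) = ((-7/674*(-3342/7) - 11776) - 13683)*(1/34473) = ((1671/337 - 11776) - 13683)*(1/34473) = (-3966841/337 - 13683)*(1/34473) = -8578012/337*1/34473 = -8578012/11617401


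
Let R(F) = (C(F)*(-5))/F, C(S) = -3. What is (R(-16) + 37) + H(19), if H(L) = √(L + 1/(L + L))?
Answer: 577/16 + √27474/38 ≈ 40.424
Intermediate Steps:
R(F) = 15/F (R(F) = (-3*(-5))/F = 15/F)
H(L) = √(L + 1/(2*L))
(R(-16) + 37) + H(19) = (15/(-16) + 37) + √(2/19 + 4*19)/2 = (15*(-1/16) + 37) + √(2*(1/19) + 76)/2 = (-15/16 + 37) + √(2/19 + 76)/2 = 577/16 + √(1446/19)/2 = 577/16 + (√27474/19)/2 = 577/16 + √27474/38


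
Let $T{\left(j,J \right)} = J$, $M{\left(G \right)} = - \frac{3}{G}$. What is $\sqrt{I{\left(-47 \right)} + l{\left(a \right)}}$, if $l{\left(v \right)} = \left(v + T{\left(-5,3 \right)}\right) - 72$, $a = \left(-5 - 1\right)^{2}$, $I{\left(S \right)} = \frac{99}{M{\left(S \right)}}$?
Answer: $\sqrt{1518} \approx 38.962$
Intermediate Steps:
$I{\left(S \right)} = - 33 S$ ($I{\left(S \right)} = \frac{99}{\left(-3\right) \frac{1}{S}} = 99 \left(- \frac{S}{3}\right) = - 33 S$)
$a = 36$ ($a = \left(-6\right)^{2} = 36$)
$l{\left(v \right)} = -69 + v$ ($l{\left(v \right)} = \left(v + 3\right) - 72 = \left(3 + v\right) - 72 = -69 + v$)
$\sqrt{I{\left(-47 \right)} + l{\left(a \right)}} = \sqrt{\left(-33\right) \left(-47\right) + \left(-69 + 36\right)} = \sqrt{1551 - 33} = \sqrt{1518}$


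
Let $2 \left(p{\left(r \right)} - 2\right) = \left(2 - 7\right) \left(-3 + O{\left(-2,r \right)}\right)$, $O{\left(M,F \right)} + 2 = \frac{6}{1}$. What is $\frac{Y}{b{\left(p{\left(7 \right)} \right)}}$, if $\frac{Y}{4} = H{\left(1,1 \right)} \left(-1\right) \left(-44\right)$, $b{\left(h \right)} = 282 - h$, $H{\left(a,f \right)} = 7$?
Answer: $\frac{2464}{565} \approx 4.3611$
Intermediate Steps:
$O{\left(M,F \right)} = 4$ ($O{\left(M,F \right)} = -2 + \frac{6}{1} = -2 + 6 \cdot 1 = -2 + 6 = 4$)
$p{\left(r \right)} = - \frac{1}{2}$ ($p{\left(r \right)} = 2 + \frac{\left(2 - 7\right) \left(-3 + 4\right)}{2} = 2 + \frac{\left(-5\right) 1}{2} = 2 + \frac{1}{2} \left(-5\right) = 2 - \frac{5}{2} = - \frac{1}{2}$)
$Y = 1232$ ($Y = 4 \cdot 7 \left(-1\right) \left(-44\right) = 4 \left(\left(-7\right) \left(-44\right)\right) = 4 \cdot 308 = 1232$)
$\frac{Y}{b{\left(p{\left(7 \right)} \right)}} = \frac{1232}{282 - - \frac{1}{2}} = \frac{1232}{282 + \frac{1}{2}} = \frac{1232}{\frac{565}{2}} = 1232 \cdot \frac{2}{565} = \frac{2464}{565}$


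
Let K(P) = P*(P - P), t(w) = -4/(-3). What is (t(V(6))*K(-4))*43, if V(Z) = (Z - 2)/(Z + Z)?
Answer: 0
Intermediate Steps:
V(Z) = (-2 + Z)/(2*Z) (V(Z) = (-2 + Z)/((2*Z)) = (-2 + Z)*(1/(2*Z)) = (-2 + Z)/(2*Z))
t(w) = 4/3 (t(w) = -4*(-⅓) = 4/3)
K(P) = 0 (K(P) = P*0 = 0)
(t(V(6))*K(-4))*43 = ((4/3)*0)*43 = 0*43 = 0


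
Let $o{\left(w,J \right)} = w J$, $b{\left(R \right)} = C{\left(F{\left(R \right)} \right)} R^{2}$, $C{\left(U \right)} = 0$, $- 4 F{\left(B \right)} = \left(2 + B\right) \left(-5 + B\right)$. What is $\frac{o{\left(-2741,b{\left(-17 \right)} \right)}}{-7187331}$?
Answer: $0$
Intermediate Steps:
$F{\left(B \right)} = - \frac{\left(-5 + B\right) \left(2 + B\right)}{4}$ ($F{\left(B \right)} = - \frac{\left(2 + B\right) \left(-5 + B\right)}{4} = - \frac{\left(-5 + B\right) \left(2 + B\right)}{4}$)
$b{\left(R \right)} = 0$ ($b{\left(R \right)} = 0 R^{2} = 0$)
$o{\left(w,J \right)} = J w$
$\frac{o{\left(-2741,b{\left(-17 \right)} \right)}}{-7187331} = \frac{0 \left(-2741\right)}{-7187331} = 0 \left(- \frac{1}{7187331}\right) = 0$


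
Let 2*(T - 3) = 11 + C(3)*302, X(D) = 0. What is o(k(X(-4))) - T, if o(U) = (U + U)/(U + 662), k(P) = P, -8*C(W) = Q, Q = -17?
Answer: -2635/8 ≈ -329.38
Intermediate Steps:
C(W) = 17/8 (C(W) = -⅛*(-17) = 17/8)
T = 2635/8 (T = 3 + (11 + (17/8)*302)/2 = 3 + (11 + 2567/4)/2 = 3 + (½)*(2611/4) = 3 + 2611/8 = 2635/8 ≈ 329.38)
o(U) = 2*U/(662 + U) (o(U) = (2*U)/(662 + U) = 2*U/(662 + U))
o(k(X(-4))) - T = 2*0/(662 + 0) - 1*2635/8 = 2*0/662 - 2635/8 = 2*0*(1/662) - 2635/8 = 0 - 2635/8 = -2635/8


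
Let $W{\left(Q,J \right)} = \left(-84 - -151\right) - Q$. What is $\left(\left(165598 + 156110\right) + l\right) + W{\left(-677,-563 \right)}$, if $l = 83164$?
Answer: $405616$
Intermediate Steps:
$W{\left(Q,J \right)} = 67 - Q$ ($W{\left(Q,J \right)} = \left(-84 + 151\right) - Q = 67 - Q$)
$\left(\left(165598 + 156110\right) + l\right) + W{\left(-677,-563 \right)} = \left(\left(165598 + 156110\right) + 83164\right) + \left(67 - -677\right) = \left(321708 + 83164\right) + \left(67 + 677\right) = 404872 + 744 = 405616$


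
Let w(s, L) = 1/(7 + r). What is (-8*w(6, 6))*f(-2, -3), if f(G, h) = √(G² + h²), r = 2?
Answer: -8*√13/9 ≈ -3.2049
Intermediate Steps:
w(s, L) = ⅑ (w(s, L) = 1/(7 + 2) = 1/9 = ⅑)
(-8*w(6, 6))*f(-2, -3) = (-8*⅑)*√((-2)² + (-3)²) = -8*√(4 + 9)/9 = -8*√13/9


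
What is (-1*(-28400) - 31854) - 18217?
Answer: -21671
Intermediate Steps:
(-1*(-28400) - 31854) - 18217 = (28400 - 31854) - 18217 = -3454 - 18217 = -21671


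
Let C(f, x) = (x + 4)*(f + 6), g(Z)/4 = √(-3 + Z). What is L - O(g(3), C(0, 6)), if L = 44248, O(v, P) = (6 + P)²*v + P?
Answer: 44188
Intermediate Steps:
g(Z) = 4*√(-3 + Z)
C(f, x) = (4 + x)*(6 + f)
O(v, P) = P + v*(6 + P)² (O(v, P) = v*(6 + P)² + P = P + v*(6 + P)²)
L - O(g(3), C(0, 6)) = 44248 - ((24 + 4*0 + 6*6 + 0*6) + (4*√(-3 + 3))*(6 + (24 + 4*0 + 6*6 + 0*6))²) = 44248 - ((24 + 0 + 36 + 0) + (4*√0)*(6 + (24 + 0 + 36 + 0))²) = 44248 - (60 + (4*0)*(6 + 60)²) = 44248 - (60 + 0*66²) = 44248 - (60 + 0*4356) = 44248 - (60 + 0) = 44248 - 1*60 = 44248 - 60 = 44188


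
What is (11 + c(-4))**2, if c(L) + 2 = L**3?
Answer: 3025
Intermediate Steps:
c(L) = -2 + L**3
(11 + c(-4))**2 = (11 + (-2 + (-4)**3))**2 = (11 + (-2 - 64))**2 = (11 - 66)**2 = (-55)**2 = 3025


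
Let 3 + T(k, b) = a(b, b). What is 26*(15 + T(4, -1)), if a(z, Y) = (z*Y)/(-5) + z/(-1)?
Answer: 1664/5 ≈ 332.80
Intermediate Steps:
a(z, Y) = -z - Y*z/5 (a(z, Y) = (Y*z)*(-⅕) + z*(-1) = -Y*z/5 - z = -z - Y*z/5)
T(k, b) = -3 - b*(5 + b)/5
26*(15 + T(4, -1)) = 26*(15 + (-3 - ⅕*(-1)*(5 - 1))) = 26*(15 + (-3 - ⅕*(-1)*4)) = 26*(15 + (-3 + ⅘)) = 26*(15 - 11/5) = 26*(64/5) = 1664/5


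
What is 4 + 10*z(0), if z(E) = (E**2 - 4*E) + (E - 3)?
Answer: -26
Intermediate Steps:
z(E) = -3 + E**2 - 3*E (z(E) = (E**2 - 4*E) + (-3 + E) = -3 + E**2 - 3*E)
4 + 10*z(0) = 4 + 10*(-3 + 0**2 - 3*0) = 4 + 10*(-3 + 0 + 0) = 4 + 10*(-3) = 4 - 30 = -26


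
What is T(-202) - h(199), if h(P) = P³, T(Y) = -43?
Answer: -7880642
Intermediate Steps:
T(-202) - h(199) = -43 - 1*199³ = -43 - 1*7880599 = -43 - 7880599 = -7880642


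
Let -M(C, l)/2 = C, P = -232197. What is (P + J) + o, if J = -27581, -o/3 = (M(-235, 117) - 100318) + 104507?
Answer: -273755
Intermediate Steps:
M(C, l) = -2*C
o = -13977 (o = -3*((-2*(-235) - 100318) + 104507) = -3*((470 - 100318) + 104507) = -3*(-99848 + 104507) = -3*4659 = -13977)
(P + J) + o = (-232197 - 27581) - 13977 = -259778 - 13977 = -273755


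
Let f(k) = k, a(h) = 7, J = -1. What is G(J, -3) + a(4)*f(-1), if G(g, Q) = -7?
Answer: -14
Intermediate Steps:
G(J, -3) + a(4)*f(-1) = -7 + 7*(-1) = -7 - 7 = -14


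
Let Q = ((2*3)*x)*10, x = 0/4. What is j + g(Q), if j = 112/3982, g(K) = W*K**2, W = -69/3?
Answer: 56/1991 ≈ 0.028127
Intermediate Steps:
x = 0 (x = 0*(1/4) = 0)
W = -23 (W = -69*1/3 = -23)
Q = 0 (Q = ((2*3)*0)*10 = (6*0)*10 = 0*10 = 0)
g(K) = -23*K**2
j = 56/1991 (j = 112*(1/3982) = 56/1991 ≈ 0.028127)
j + g(Q) = 56/1991 - 23*0**2 = 56/1991 - 23*0 = 56/1991 + 0 = 56/1991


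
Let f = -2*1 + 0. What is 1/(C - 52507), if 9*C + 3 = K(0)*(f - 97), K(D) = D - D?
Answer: -3/157522 ≈ -1.9045e-5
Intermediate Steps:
K(D) = 0
f = -2 (f = -2 + 0 = -2)
C = -1/3 (C = -1/3 + (0*(-2 - 97))/9 = -1/3 + (0*(-99))/9 = -1/3 + (1/9)*0 = -1/3 + 0 = -1/3 ≈ -0.33333)
1/(C - 52507) = 1/(-1/3 - 52507) = 1/(-157522/3) = -3/157522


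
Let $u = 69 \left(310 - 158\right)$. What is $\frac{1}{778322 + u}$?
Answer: $\frac{1}{788810} \approx 1.2677 \cdot 10^{-6}$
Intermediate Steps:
$u = 10488$ ($u = 69 \cdot 152 = 10488$)
$\frac{1}{778322 + u} = \frac{1}{778322 + 10488} = \frac{1}{788810}$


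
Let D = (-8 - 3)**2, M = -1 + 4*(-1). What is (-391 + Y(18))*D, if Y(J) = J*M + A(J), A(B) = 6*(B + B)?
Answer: -32065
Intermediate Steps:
A(B) = 12*B (A(B) = 6*(2*B) = 12*B)
M = -5 (M = -1 - 4 = -5)
Y(J) = 7*J (Y(J) = J*(-5) + 12*J = -5*J + 12*J = 7*J)
D = 121 (D = (-11)**2 = 121)
(-391 + Y(18))*D = (-391 + 7*18)*121 = (-391 + 126)*121 = -265*121 = -32065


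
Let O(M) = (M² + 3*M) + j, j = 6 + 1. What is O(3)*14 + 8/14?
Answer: 2454/7 ≈ 350.57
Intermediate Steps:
j = 7
O(M) = 7 + M² + 3*M (O(M) = (M² + 3*M) + 7 = 7 + M² + 3*M)
O(3)*14 + 8/14 = (7 + 3² + 3*3)*14 + 8/14 = (7 + 9 + 9)*14 + 8*(1/14) = 25*14 + 4/7 = 350 + 4/7 = 2454/7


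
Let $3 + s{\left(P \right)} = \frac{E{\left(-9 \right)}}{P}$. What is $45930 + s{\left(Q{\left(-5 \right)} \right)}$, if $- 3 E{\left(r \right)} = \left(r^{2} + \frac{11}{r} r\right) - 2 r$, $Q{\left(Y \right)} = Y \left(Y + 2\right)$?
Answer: $\frac{413321}{9} \approx 45925.0$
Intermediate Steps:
$Q{\left(Y \right)} = Y \left(2 + Y\right)$
$E{\left(r \right)} = - \frac{11}{3} - \frac{r^{2}}{3} + \frac{2 r}{3}$ ($E{\left(r \right)} = - \frac{\left(r^{2} + \frac{11}{r} r\right) - 2 r}{3} = - \frac{\left(r^{2} + 11\right) - 2 r}{3} = - \frac{\left(11 + r^{2}\right) - 2 r}{3} = - \frac{11 + r^{2} - 2 r}{3} = - \frac{11}{3} - \frac{r^{2}}{3} + \frac{2 r}{3}$)
$s{\left(P \right)} = -3 - \frac{110}{3 P}$ ($s{\left(P \right)} = -3 + \frac{- \frac{11}{3} - \frac{\left(-9\right)^{2}}{3} + \frac{2}{3} \left(-9\right)}{P} = -3 + \frac{- \frac{11}{3} - 27 - 6}{P} = -3 - \frac{110}{3 P}$)
$45930 + s{\left(Q{\left(-5 \right)} \right)} = 45930 - \left(3 + \frac{110}{3 \left(- 5 \left(2 - 5\right)\right)}\right) = 45930 - \left(3 + \frac{110}{3 \left(\left(-5\right) \left(-3\right)\right)}\right) = 45930 - \left(3 + \frac{110}{3 \cdot 15}\right) = 45930 - \frac{49}{9} = \frac{413321}{9}$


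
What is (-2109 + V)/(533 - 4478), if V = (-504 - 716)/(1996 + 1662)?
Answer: 3857971/7215405 ≈ 0.53469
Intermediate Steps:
V = -610/1829 (V = -1220/3658 = -1220*1/3658 = -610/1829 ≈ -0.33352)
(-2109 + V)/(533 - 4478) = (-2109 - 610/1829)/(533 - 4478) = -3857971/1829/(-3945) = -3857971/1829*(-1/3945) = 3857971/7215405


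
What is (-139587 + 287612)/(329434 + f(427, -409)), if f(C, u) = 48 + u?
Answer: 148025/329073 ≈ 0.44982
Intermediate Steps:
(-139587 + 287612)/(329434 + f(427, -409)) = (-139587 + 287612)/(329434 + (48 - 409)) = 148025/(329434 - 361) = 148025/329073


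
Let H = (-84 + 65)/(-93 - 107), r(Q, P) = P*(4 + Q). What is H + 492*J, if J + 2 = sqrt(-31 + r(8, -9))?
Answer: -196781/200 + 492*I*sqrt(139) ≈ -983.91 + 5800.6*I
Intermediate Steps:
H = 19/200 (H = -19/(-200) = -19*(-1/200) = 19/200 ≈ 0.095000)
J = -2 + I*sqrt(139) (J = -2 + sqrt(-31 - 9*(4 + 8)) = -2 + sqrt(-31 - 9*12) = -2 + sqrt(-31 - 108) = -2 + sqrt(-139) = -2 + I*sqrt(139) ≈ -2.0 + 11.79*I)
H + 492*J = 19/200 + 492*(-2 + I*sqrt(139)) = 19/200 + (-984 + 492*I*sqrt(139)) = -196781/200 + 492*I*sqrt(139)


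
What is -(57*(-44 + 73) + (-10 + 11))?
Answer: -1654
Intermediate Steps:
-(57*(-44 + 73) + (-10 + 11)) = -(57*29 + 1) = -(1653 + 1) = -1*1654 = -1654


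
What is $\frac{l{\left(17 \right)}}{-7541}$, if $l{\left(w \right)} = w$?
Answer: $- \frac{17}{7541} \approx -0.0022543$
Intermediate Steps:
$\frac{l{\left(17 \right)}}{-7541} = \frac{17}{-7541} = 17 \left(- \frac{1}{7541}\right) = - \frac{17}{7541}$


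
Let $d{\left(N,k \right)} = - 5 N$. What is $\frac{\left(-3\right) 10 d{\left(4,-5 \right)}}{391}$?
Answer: $\frac{600}{391} \approx 1.5345$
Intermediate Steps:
$\frac{\left(-3\right) 10 d{\left(4,-5 \right)}}{391} = \frac{\left(-3\right) 10 \left(\left(-5\right) 4\right)}{391} = \left(-30\right) \left(-20\right) \frac{1}{391} = 600 \cdot \frac{1}{391} = \frac{600}{391}$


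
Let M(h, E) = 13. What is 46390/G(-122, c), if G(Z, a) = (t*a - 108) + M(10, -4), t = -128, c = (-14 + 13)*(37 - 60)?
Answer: -46390/3039 ≈ -15.265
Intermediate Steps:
c = 23 (c = -1*(-23) = 23)
G(Z, a) = -95 - 128*a (G(Z, a) = (-128*a - 108) + 13 = (-108 - 128*a) + 13 = -95 - 128*a)
46390/G(-122, c) = 46390/(-95 - 128*23) = 46390/(-95 - 2944) = 46390/(-3039) = 46390*(-1/3039) = -46390/3039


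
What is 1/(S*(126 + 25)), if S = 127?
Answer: 1/19177 ≈ 5.2146e-5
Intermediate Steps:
1/(S*(126 + 25)) = 1/(127*(126 + 25)) = 1/(127*151) = 1/19177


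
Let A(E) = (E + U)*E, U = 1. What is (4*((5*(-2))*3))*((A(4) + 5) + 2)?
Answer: -3240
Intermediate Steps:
A(E) = E*(1 + E) (A(E) = (E + 1)*E = (1 + E)*E = E*(1 + E))
(4*((5*(-2))*3))*((A(4) + 5) + 2) = (4*((5*(-2))*3))*((4*(1 + 4) + 5) + 2) = (4*(-10*3))*((4*5 + 5) + 2) = (4*(-30))*((20 + 5) + 2) = -120*(25 + 2) = -120*27 = -3240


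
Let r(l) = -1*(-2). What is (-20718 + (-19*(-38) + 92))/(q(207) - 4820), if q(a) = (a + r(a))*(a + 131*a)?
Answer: -2488/713237 ≈ -0.0034883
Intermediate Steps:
r(l) = 2
q(a) = 132*a*(2 + a) (q(a) = (a + 2)*(a + 131*a) = (2 + a)*(132*a) = 132*a*(2 + a))
(-20718 + (-19*(-38) + 92))/(q(207) - 4820) = (-20718 + (-19*(-38) + 92))/(132*207*(2 + 207) - 4820) = (-20718 + (722 + 92))/(132*207*209 - 4820) = (-20718 + 814)/(5710716 - 4820) = -19904/5705896 = -19904*1/5705896 = -2488/713237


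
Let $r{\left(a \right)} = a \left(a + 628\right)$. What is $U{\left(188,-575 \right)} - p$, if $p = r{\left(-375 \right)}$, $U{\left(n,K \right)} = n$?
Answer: $95063$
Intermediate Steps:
$r{\left(a \right)} = a \left(628 + a\right)$
$p = -94875$ ($p = - 375 \left(628 - 375\right) = \left(-375\right) 253 = -94875$)
$U{\left(188,-575 \right)} - p = 188 - -94875 = 188 + 94875 = 95063$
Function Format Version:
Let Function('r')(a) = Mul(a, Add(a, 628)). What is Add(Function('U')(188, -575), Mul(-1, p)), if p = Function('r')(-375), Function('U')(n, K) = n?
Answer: 95063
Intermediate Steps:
Function('r')(a) = Mul(a, Add(628, a))
p = -94875 (p = Mul(-375, Add(628, -375)) = Mul(-375, 253) = -94875)
Add(Function('U')(188, -575), Mul(-1, p)) = Add(188, Mul(-1, -94875)) = Add(188, 94875) = 95063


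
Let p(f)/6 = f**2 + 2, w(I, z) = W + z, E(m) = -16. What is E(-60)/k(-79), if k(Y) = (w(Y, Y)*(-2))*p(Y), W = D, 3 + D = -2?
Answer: -1/393309 ≈ -2.5425e-6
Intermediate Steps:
D = -5 (D = -3 - 2 = -5)
W = -5
w(I, z) = -5 + z
p(f) = 12 + 6*f**2 (p(f) = 6*(f**2 + 2) = 6*(2 + f**2) = 12 + 6*f**2)
k(Y) = (10 - 2*Y)*(12 + 6*Y**2) (k(Y) = ((-5 + Y)*(-2))*(12 + 6*Y**2) = (10 - 2*Y)*(12 + 6*Y**2))
E(-60)/k(-79) = -16*(-1/(12*(-5 - 79)*(2 + (-79)**2))) = -16*1/(1008*(2 + 6241)) = -16/((-12*(-84)*6243)) = -16/6292944 = -16*1/6292944 = -1/393309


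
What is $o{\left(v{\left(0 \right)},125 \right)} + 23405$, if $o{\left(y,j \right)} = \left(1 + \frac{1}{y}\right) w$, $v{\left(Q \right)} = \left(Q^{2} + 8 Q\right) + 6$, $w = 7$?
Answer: $\frac{140479}{6} \approx 23413.0$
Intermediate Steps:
$v{\left(Q \right)} = 6 + Q^{2} + 8 Q$
$o{\left(y,j \right)} = 7 + \frac{7}{y}$ ($o{\left(y,j \right)} = \left(1 + \frac{1}{y}\right) 7 = 7 + \frac{7}{y}$)
$o{\left(v{\left(0 \right)},125 \right)} + 23405 = \left(7 + \frac{7}{6 + 0^{2} + 8 \cdot 0}\right) + 23405 = \left(7 + \frac{7}{6 + 0 + 0}\right) + 23405 = \left(7 + \frac{7}{6}\right) + 23405 = \frac{49}{6} + 23405 = \frac{140479}{6}$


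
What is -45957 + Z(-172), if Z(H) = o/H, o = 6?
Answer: -3952305/86 ≈ -45957.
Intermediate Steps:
Z(H) = 6/H
-45957 + Z(-172) = -45957 + 6/(-172) = -45957 + 6*(-1/172) = -45957 - 3/86 = -3952305/86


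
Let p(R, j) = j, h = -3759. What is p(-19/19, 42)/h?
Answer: -2/179 ≈ -0.011173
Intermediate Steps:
p(-19/19, 42)/h = 42/(-3759) = 42*(-1/3759) = -2/179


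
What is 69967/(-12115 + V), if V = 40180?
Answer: 69967/28065 ≈ 2.4930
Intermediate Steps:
69967/(-12115 + V) = 69967/(-12115 + 40180) = 69967/28065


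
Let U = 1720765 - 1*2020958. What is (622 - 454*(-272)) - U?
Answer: 424303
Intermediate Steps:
U = -300193 (U = 1720765 - 2020958 = -300193)
(622 - 454*(-272)) - U = (622 - 454*(-272)) - 1*(-300193) = (622 + 123488) + 300193 = 124110 + 300193 = 424303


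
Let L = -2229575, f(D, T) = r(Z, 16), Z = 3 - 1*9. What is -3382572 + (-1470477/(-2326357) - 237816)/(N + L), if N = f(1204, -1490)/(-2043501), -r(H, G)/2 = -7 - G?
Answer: -35852573789644952072174349/10599205255704383197 ≈ -3.3826e+6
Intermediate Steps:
Z = -6 (Z = 3 - 9 = -6)
r(H, G) = 14 + 2*G (r(H, G) = -2*(-7 - G) = 14 + 2*G)
f(D, T) = 46 (f(D, T) = 14 + 2*16 = 14 + 32 = 46)
N = -46/2043501 (N = 46/(-2043501) = 46*(-1/2043501) = -46/2043501 ≈ -2.2510e-5)
-3382572 + (-1470477/(-2326357) - 237816)/(N + L) = -3382572 + (-1470477/(-2326357) - 237816)/(-46/2043501 - 2229575) = -3382572 + (-1470477*(-1/2326357) - 237816)/(-4556138742121/2043501) = -3382572 + (1470477/2326357 - 237816)*(-2043501/4556138742121) = -3382572 - 553243445835/2326357*(-2043501/4556138742121) = -3382572 + 1130553534807268335/10599205255704383197 = -35852573789644952072174349/10599205255704383197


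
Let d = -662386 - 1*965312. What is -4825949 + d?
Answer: -6453647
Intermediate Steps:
d = -1627698 (d = -662386 - 965312 = -1627698)
-4825949 + d = -4825949 - 1627698 = -6453647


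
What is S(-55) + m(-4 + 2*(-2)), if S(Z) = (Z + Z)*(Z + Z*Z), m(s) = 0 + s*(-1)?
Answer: -326692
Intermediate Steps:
m(s) = -s (m(s) = 0 - s = -s)
S(Z) = 2*Z*(Z + Z²) (S(Z) = (2*Z)*(Z + Z²) = 2*Z*(Z + Z²))
S(-55) + m(-4 + 2*(-2)) = 2*(-55)²*(1 - 55) - (-4 + 2*(-2)) = 2*3025*(-54) - (-4 - 4) = -326700 - 1*(-8) = -326700 + 8 = -326692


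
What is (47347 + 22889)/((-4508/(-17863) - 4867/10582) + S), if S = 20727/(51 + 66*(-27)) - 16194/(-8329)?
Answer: -63804395856084720408/9299837870747363 ≈ -6860.8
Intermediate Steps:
S = -48201123/4805833 (S = 20727/(51 - 1782) - 16194*(-1/8329) = 20727/(-1731) + 16194/8329 = 20727*(-1/1731) + 16194/8329 = -6909/577 + 16194/8329 = -48201123/4805833 ≈ -10.030)
(47347 + 22889)/((-4508/(-17863) - 4867/10582) + S) = (47347 + 22889)/((-4508/(-17863) - 4867/10582) - 48201123/4805833) = 70236/((-4508*(-1/17863) - 4867*1/10582) - 48201123/4805833) = 70236/((4508/17863 - 4867/10582) - 48201123/4805833) = 70236/(-39235565/189026266 - 48201123/4805833) = 70236/(-9299837870747363/908428667009578) = 70236*(-908428667009578/9299837870747363) = -63804395856084720408/9299837870747363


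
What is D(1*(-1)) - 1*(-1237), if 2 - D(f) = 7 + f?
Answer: 1233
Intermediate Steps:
D(f) = -5 - f (D(f) = 2 - (7 + f) = 2 + (-7 - f) = -5 - f)
D(1*(-1)) - 1*(-1237) = (-5 - (-1)) - 1*(-1237) = (-5 - 1*(-1)) + 1237 = (-5 + 1) + 1237 = -4 + 1237 = 1233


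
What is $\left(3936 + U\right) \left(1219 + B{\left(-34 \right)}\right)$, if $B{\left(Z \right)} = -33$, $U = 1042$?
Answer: $5903908$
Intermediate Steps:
$\left(3936 + U\right) \left(1219 + B{\left(-34 \right)}\right) = \left(3936 + 1042\right) \left(1219 - 33\right) = 4978 \cdot 1186 = 5903908$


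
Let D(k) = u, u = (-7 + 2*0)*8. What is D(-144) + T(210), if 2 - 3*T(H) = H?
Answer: -376/3 ≈ -125.33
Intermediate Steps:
T(H) = ⅔ - H/3
u = -56 (u = (-7 + 0)*8 = -7*8 = -56)
D(k) = -56
D(-144) + T(210) = -56 + (⅔ - ⅓*210) = -56 + (⅔ - 70) = -56 - 208/3 = -376/3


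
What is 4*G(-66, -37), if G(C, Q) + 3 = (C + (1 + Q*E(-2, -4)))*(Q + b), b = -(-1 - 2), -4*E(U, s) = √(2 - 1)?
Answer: 7570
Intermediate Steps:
E(U, s) = -¼ (E(U, s) = -√(2 - 1)/4 = -√1/4 = -¼*1 = -¼)
b = 3 (b = -1*(-3) = 3)
G(C, Q) = -3 + (3 + Q)*(1 + C - Q/4) (G(C, Q) = -3 + (C + (1 + Q*(-¼)))*(Q + 3) = -3 + (C + (1 - Q/4))*(3 + Q) = -3 + (1 + C - Q/4)*(3 + Q) = -3 + (3 + Q)*(1 + C - Q/4))
4*G(-66, -37) = 4*(3*(-66) - ¼*(-37)² + (¼)*(-37) - 66*(-37)) = 4*(-198 - ¼*1369 - 37/4 + 2442) = 4*(-198 - 1369/4 - 37/4 + 2442) = 4*(3785/2) = 7570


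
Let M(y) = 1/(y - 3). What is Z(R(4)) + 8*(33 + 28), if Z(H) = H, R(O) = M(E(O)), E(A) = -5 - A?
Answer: 5855/12 ≈ 487.92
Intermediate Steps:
M(y) = 1/(-3 + y)
R(O) = 1/(-8 - O) (R(O) = 1/(-3 + (-5 - O)) = 1/(-8 - O))
Z(R(4)) + 8*(33 + 28) = -1/(8 + 4) + 8*(33 + 28) = -1/12 + 8*61 = -1*1/12 + 488 = -1/12 + 488 = 5855/12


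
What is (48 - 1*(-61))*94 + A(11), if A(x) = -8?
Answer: 10238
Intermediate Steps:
(48 - 1*(-61))*94 + A(11) = (48 - 1*(-61))*94 - 8 = (48 + 61)*94 - 8 = 109*94 - 8 = 10246 - 8 = 10238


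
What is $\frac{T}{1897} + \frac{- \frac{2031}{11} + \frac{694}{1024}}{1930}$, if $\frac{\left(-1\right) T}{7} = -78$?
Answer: $\frac{113414075}{589140992} \approx 0.19251$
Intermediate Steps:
$T = 546$ ($T = \left(-7\right) \left(-78\right) = 546$)
$\frac{T}{1897} + \frac{- \frac{2031}{11} + \frac{694}{1024}}{1930} = \frac{546}{1897} + \frac{- \frac{2031}{11} + \frac{694}{1024}}{1930} = 546 \cdot \frac{1}{1897} + \left(\left(-2031\right) \frac{1}{11} + 694 \cdot \frac{1}{1024}\right) \frac{1}{1930} = \frac{78}{271} + \left(- \frac{2031}{11} + \frac{347}{512}\right) \frac{1}{1930} = \frac{78}{271} - \frac{207211}{2173952} = \frac{113414075}{589140992}$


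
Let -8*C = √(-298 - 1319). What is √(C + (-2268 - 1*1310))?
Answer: √(-57248 - 14*I*√33)/4 ≈ 0.042016 - 59.816*I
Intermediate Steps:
C = -7*I*√33/8 (C = -√(-298 - 1319)/8 = -7*I*√33/8 ≈ -5.0265*I)
√(C + (-2268 - 1*1310)) = √(-7*I*√33/8 + (-2268 - 1*1310)) = √(-7*I*√33/8 + (-2268 - 1310)) = √(-7*I*√33/8 - 3578) = √(-3578 - 7*I*√33/8)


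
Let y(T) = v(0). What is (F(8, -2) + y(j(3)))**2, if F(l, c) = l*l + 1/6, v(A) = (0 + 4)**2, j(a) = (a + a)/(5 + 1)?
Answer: 231361/36 ≈ 6426.7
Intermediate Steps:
j(a) = a/3 (j(a) = (2*a)/6 = (2*a)*(1/6) = a/3)
v(A) = 16 (v(A) = 4**2 = 16)
y(T) = 16
F(l, c) = 1/6 + l**2 (F(l, c) = l**2 + 1/6 = 1/6 + l**2)
(F(8, -2) + y(j(3)))**2 = ((1/6 + 8**2) + 16)**2 = ((1/6 + 64) + 16)**2 = (385/6 + 16)**2 = (481/6)**2 = 231361/36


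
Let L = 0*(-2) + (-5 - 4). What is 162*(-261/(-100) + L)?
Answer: -51759/50 ≈ -1035.2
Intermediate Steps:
L = -9 (L = 0 - 9 = -9)
162*(-261/(-100) + L) = 162*(-261/(-100) - 9) = 162*(-261*(-1/100) - 9) = 162*(261/100 - 9) = 162*(-639/100) = -51759/50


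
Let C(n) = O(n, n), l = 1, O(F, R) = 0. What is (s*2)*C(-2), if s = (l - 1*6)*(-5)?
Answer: 0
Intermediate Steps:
C(n) = 0
s = 25 (s = (1 - 1*6)*(-5) = (1 - 6)*(-5) = -5*(-5) = 25)
(s*2)*C(-2) = (25*2)*0 = 50*0 = 0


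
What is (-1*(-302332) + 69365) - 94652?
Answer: 277045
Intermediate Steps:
(-1*(-302332) + 69365) - 94652 = (302332 + 69365) - 94652 = 371697 - 94652 = 277045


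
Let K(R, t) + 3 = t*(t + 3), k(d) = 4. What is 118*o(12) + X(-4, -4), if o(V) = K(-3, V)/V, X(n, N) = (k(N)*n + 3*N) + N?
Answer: 3417/2 ≈ 1708.5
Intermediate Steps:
K(R, t) = -3 + t*(3 + t) (K(R, t) = -3 + t*(t + 3) = -3 + t*(3 + t))
X(n, N) = 4*N + 4*n (X(n, N) = (4*n + 3*N) + N = (3*N + 4*n) + N = 4*N + 4*n)
o(V) = (-3 + V² + 3*V)/V
118*o(12) + X(-4, -4) = 118*(3 + 12 - 3/12) + (4*(-4) + 4*(-4)) = 118*(3 + 12 - 3*1/12) + (-16 - 16) = 118*(3 + 12 - ¼) - 32 = 118*(59/4) - 32 = 3481/2 - 32 = 3417/2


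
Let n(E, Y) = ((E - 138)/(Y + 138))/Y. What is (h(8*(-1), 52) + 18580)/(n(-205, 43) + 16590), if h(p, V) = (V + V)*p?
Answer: 138132684/129119627 ≈ 1.0698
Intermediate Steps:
h(p, V) = 2*V*p (h(p, V) = (2*V)*p = 2*V*p)
n(E, Y) = (-138 + E)/(Y*(138 + Y)) (n(E, Y) = ((-138 + E)/(138 + Y))/Y = (-138 + E)/(Y*(138 + Y)))
(h(8*(-1), 52) + 18580)/(n(-205, 43) + 16590) = (2*52*(8*(-1)) + 18580)/((-138 - 205)/(43*(138 + 43)) + 16590) = (2*52*(-8) + 18580)/((1/43)*(-343)/181 + 16590) = (-832 + 18580)/((1/43)*(1/181)*(-343) + 16590) = 17748/(-343/7783 + 16590) = 17748/(129119627/7783) = 17748*(7783/129119627) = 138132684/129119627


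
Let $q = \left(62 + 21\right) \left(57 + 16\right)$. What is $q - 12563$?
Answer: $-6504$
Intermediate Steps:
$q = 6059$ ($q = 83 \cdot 73 = 6059$)
$q - 12563 = 6059 - 12563 = -6504$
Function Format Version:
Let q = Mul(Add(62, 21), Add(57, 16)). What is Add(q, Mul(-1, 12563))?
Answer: -6504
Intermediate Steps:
q = 6059 (q = Mul(83, 73) = 6059)
Add(q, Mul(-1, 12563)) = Add(6059, Mul(-1, 12563)) = Add(6059, -12563) = -6504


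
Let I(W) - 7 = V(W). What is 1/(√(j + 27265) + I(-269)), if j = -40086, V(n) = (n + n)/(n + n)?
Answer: 8/12885 - I*√12821/12885 ≈ 0.00062088 - 0.0087877*I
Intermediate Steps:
V(n) = 1 (V(n) = (2*n)/((2*n)) = (2*n)*(1/(2*n)) = 1)
I(W) = 8 (I(W) = 7 + 1 = 8)
1/(√(j + 27265) + I(-269)) = 1/(√(-40086 + 27265) + 8) = 1/(√(-12821) + 8) = 1/(I*√12821 + 8) = 1/(8 + I*√12821)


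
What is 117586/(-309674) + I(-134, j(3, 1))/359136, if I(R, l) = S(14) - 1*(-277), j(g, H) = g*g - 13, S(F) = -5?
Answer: -1317035449/3475471302 ≈ -0.37895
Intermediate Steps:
j(g, H) = -13 + g² (j(g, H) = g² - 13 = -13 + g²)
I(R, l) = 272 (I(R, l) = -5 - 1*(-277) = -5 + 277 = 272)
117586/(-309674) + I(-134, j(3, 1))/359136 = 117586/(-309674) + 272/359136 = 117586*(-1/309674) + 272*(1/359136) = -58793/154837 + 17/22446 = -1317035449/3475471302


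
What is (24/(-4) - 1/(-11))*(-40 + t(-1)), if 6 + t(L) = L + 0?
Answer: 3055/11 ≈ 277.73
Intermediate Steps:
t(L) = -6 + L (t(L) = -6 + (L + 0) = -6 + L)
(24/(-4) - 1/(-11))*(-40 + t(-1)) = (24/(-4) - 1/(-11))*(-40 + (-6 - 1)) = (24*(-¼) - 1*(-1/11))*(-40 - 7) = (-6 + 1/11)*(-47) = -65/11*(-47) = 3055/11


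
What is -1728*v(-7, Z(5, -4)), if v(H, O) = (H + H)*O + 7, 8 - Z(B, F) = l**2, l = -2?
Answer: 84672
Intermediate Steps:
Z(B, F) = 4 (Z(B, F) = 8 - 1*(-2)**2 = 8 - 1*4 = 8 - 4 = 4)
v(H, O) = 7 + 2*H*O (v(H, O) = (2*H)*O + 7 = 2*H*O + 7 = 7 + 2*H*O)
-1728*v(-7, Z(5, -4)) = -1728*(7 + 2*(-7)*4) = -1728*(7 - 56) = -1728*(-49) = 84672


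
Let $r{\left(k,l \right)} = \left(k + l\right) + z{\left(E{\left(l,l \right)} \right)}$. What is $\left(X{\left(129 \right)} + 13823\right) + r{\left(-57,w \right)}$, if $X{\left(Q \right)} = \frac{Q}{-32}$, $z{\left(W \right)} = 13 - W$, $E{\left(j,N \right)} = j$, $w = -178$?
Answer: $\frac{440799}{32} \approx 13775.0$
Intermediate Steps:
$r{\left(k,l \right)} = 13 + k$ ($r{\left(k,l \right)} = \left(k + l\right) - \left(-13 + l\right) = 13 + k$)
$X{\left(Q \right)} = - \frac{Q}{32}$ ($X{\left(Q \right)} = Q \left(- \frac{1}{32}\right) = - \frac{Q}{32}$)
$\left(X{\left(129 \right)} + 13823\right) + r{\left(-57,w \right)} = \left(\left(- \frac{1}{32}\right) 129 + 13823\right) + \left(13 - 57\right) = \left(- \frac{129}{32} + 13823\right) - 44 = \frac{442207}{32} - 44 = \frac{440799}{32}$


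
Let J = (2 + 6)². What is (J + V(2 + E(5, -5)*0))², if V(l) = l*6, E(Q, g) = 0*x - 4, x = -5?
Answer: 5776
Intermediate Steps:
E(Q, g) = -4 (E(Q, g) = 0*(-5) - 4 = 0 - 4 = -4)
V(l) = 6*l
J = 64 (J = 8² = 64)
(J + V(2 + E(5, -5)*0))² = (64 + 6*(2 - 4*0))² = (64 + 6*(2 + 0))² = (64 + 6*2)² = (64 + 12)² = 76² = 5776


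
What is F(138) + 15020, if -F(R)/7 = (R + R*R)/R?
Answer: 14047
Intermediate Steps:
F(R) = -7*(R + R**2)/R (F(R) = -7*(R + R*R)/R = -7*(R + R**2)/R)
F(138) + 15020 = (-7 - 7*138) + 15020 = (-7 - 966) + 15020 = -973 + 15020 = 14047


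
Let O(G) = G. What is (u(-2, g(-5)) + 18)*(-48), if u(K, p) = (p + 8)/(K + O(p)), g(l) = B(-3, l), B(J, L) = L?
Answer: -5904/7 ≈ -843.43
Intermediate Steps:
g(l) = l
u(K, p) = (8 + p)/(K + p) (u(K, p) = (p + 8)/(K + p) = (8 + p)/(K + p))
(u(-2, g(-5)) + 18)*(-48) = ((8 - 5)/(-2 - 5) + 18)*(-48) = (3/(-7) + 18)*(-48) = (-1/7*3 + 18)*(-48) = (-3/7 + 18)*(-48) = (123/7)*(-48) = -5904/7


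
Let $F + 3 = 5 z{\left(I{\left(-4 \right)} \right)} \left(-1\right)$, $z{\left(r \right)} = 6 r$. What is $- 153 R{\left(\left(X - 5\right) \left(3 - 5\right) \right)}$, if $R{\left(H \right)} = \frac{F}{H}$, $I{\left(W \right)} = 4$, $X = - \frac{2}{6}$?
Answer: $\frac{56457}{32} \approx 1764.3$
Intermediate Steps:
$X = - \frac{1}{3}$ ($X = \left(-2\right) \frac{1}{6} = - \frac{1}{3} \approx -0.33333$)
$F = -123$ ($F = -3 + 5 \cdot 6 \cdot 4 \left(-1\right) = -3 + 5 \cdot 24 \left(-1\right) = -3 + 120 \left(-1\right) = -3 - 120 = -123$)
$R{\left(H \right)} = - \frac{123}{H}$
$- 153 R{\left(\left(X - 5\right) \left(3 - 5\right) \right)} = - 153 \left(- \frac{123}{\left(- \frac{1}{3} - 5\right) \left(3 - 5\right)}\right) = - 153 \left(- \frac{123}{\left(- \frac{16}{3}\right) \left(-2\right)}\right) = - 153 \left(- \frac{123}{\frac{32}{3}}\right) = - 153 \left(\left(-123\right) \frac{3}{32}\right) = \left(-153\right) \left(- \frac{369}{32}\right) = \frac{56457}{32}$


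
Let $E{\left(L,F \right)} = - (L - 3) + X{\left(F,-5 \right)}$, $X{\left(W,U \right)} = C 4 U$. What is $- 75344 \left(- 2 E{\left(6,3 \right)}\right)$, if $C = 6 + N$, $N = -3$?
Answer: $-9493344$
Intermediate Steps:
$C = 3$ ($C = 6 - 3 = 3$)
$X{\left(W,U \right)} = 12 U$ ($X{\left(W,U \right)} = 3 \cdot 4 U = 12 U$)
$E{\left(L,F \right)} = -57 - L$ ($E{\left(L,F \right)} = - (L - 3) + 12 \left(-5\right) = - (-3 + L) - 60 = \left(3 - L\right) - 60 = -57 - L$)
$- 75344 \left(- 2 E{\left(6,3 \right)}\right) = - 75344 \left(- 2 \left(-57 - 6\right)\right) = - 75344 \left(\left(-2\right) \left(-63\right)\right) = \left(-75344\right) 126 = -9493344$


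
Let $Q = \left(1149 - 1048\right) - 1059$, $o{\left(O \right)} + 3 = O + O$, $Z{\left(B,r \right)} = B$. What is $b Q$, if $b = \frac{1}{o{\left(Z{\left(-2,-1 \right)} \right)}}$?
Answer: $\frac{958}{7} \approx 136.86$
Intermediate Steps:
$o{\left(O \right)} = -3 + 2 O$ ($o{\left(O \right)} = -3 + \left(O + O\right) = -3 + 2 O$)
$Q = -958$ ($Q = 101 - 1059 = -958$)
$b = - \frac{1}{7}$ ($b = \frac{1}{-3 + 2 \left(-2\right)} = \frac{1}{-3 - 4} = \frac{1}{-7} = - \frac{1}{7} \approx -0.14286$)
$b Q = \left(- \frac{1}{7}\right) \left(-958\right) = \frac{958}{7}$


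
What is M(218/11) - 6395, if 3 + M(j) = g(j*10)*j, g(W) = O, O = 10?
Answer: -68198/11 ≈ -6199.8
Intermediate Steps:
g(W) = 10
M(j) = -3 + 10*j
M(218/11) - 6395 = (-3 + 10*(218/11)) - 6395 = (-3 + 2180/11) - 6395 = 2147/11 - 6395 = -68198/11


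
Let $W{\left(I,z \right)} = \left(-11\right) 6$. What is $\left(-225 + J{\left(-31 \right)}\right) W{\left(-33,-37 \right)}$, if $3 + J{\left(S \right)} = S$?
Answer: $17094$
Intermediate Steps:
$J{\left(S \right)} = -3 + S$
$W{\left(I,z \right)} = -66$
$\left(-225 + J{\left(-31 \right)}\right) W{\left(-33,-37 \right)} = \left(-225 - 34\right) \left(-66\right) = \left(-259\right) \left(-66\right) = 17094$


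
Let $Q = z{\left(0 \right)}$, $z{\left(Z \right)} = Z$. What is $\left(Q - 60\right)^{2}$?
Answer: $3600$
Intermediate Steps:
$Q = 0$
$\left(Q - 60\right)^{2} = \left(0 - 60\right)^{2} = \left(-60\right)^{2} = 3600$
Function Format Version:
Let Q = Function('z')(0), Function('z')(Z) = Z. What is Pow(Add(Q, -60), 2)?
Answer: 3600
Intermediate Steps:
Q = 0
Pow(Add(Q, -60), 2) = Pow(Add(0, -60), 2) = Pow(-60, 2) = 3600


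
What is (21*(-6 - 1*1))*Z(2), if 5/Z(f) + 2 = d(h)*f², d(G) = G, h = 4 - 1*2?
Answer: -245/2 ≈ -122.50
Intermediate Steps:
h = 2 (h = 4 - 2 = 2)
Z(f) = 5/(-2 + 2*f²)
(21*(-6 - 1*1))*Z(2) = (21*(-6 - 1*1))*(5/(2*(-1 + 2²))) = (21*(-6 - 1))*(5/(2*(-1 + 4))) = (21*(-7))*((5/2)/3) = -735/(2*3) = -147*⅚ = -245/2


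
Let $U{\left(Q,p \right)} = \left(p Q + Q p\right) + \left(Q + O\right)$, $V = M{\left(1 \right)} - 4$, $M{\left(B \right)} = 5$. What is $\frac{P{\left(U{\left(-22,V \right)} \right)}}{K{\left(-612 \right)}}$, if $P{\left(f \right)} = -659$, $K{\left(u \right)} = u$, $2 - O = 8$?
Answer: $\frac{659}{612} \approx 1.0768$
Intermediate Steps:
$O = -6$ ($O = 2 - 8 = -6$)
$V = 1$ ($V = 5 - 4 = 1$)
$U{\left(Q,p \right)} = -6 + Q + 2 Q p$ ($U{\left(Q,p \right)} = \left(p Q + Q p\right) + \left(Q - 6\right) = \left(Q p + Q p\right) + \left(-6 + Q\right) = 2 Q p + \left(-6 + Q\right) = -6 + Q + 2 Q p$)
$\frac{P{\left(U{\left(-22,V \right)} \right)}}{K{\left(-612 \right)}} = - \frac{659}{-612} = \left(-659\right) \left(- \frac{1}{612}\right) = \frac{659}{612}$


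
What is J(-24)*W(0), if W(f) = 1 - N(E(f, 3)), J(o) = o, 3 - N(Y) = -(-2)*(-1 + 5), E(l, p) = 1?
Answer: -144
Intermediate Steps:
N(Y) = -5 (N(Y) = 3 - (-1)*(-2*(-1 + 5)) = 3 - (-1)*(-2*4) = 3 - (-1)*(-8) = 3 - 1*8 = 3 - 8 = -5)
W(f) = 6 (W(f) = 1 - 1*(-5) = 1 + 5 = 6)
J(-24)*W(0) = -24*6 = -144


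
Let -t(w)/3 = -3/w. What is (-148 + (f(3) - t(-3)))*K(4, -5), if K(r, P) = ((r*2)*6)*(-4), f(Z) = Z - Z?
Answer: 27840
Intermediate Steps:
f(Z) = 0
t(w) = 9/w (t(w) = -(-9)/w = 9/w)
K(r, P) = -48*r (K(r, P) = ((2*r)*6)*(-4) = (12*r)*(-4) = -48*r)
(-148 + (f(3) - t(-3)))*K(4, -5) = (-148 + (0 - 9/(-3)))*(-48*4) = (-148 + (0 - 9*(-1)/3))*(-192) = (-148 + (0 - 1*(-3)))*(-192) = (-148 + (0 + 3))*(-192) = (-148 + 3)*(-192) = -145*(-192) = 27840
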